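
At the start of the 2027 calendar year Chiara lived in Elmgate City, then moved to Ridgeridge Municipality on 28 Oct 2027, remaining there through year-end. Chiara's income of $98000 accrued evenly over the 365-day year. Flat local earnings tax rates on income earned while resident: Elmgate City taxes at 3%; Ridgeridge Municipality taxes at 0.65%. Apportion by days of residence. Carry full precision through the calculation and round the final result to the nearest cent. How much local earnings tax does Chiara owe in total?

$2529.88

Elmgate City, 1 Jan – 27 Oct 2027: 300 days → $98000 × 3% × 300/365 = $2416.4384
Ridgeridge Municipality, 28 Oct – 31 Dec 2027: 65 days → $98000 × 0.65% × 65/365 = $113.4384
Total = $2529.8767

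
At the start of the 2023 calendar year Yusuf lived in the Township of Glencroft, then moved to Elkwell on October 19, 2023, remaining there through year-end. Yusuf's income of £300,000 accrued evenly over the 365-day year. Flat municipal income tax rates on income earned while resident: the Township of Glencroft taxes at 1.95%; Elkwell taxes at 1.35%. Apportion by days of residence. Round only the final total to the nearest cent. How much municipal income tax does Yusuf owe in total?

£5,485.07

The Township of Glencroft, January 1 – October 18, 2023: 291 days → £300,000 × 1.95% × 291/365 = £4,663.9726
Elkwell, October 19 – December 31, 2023: 74 days → £300,000 × 1.35% × 74/365 = £821.0959
Total = £5,485.0685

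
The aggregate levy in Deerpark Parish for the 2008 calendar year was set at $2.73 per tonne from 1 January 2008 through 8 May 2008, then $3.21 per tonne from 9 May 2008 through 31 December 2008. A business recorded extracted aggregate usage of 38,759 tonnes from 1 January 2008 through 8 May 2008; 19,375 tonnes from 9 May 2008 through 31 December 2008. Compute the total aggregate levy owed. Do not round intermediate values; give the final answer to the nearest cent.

1 January – 8 May 2008: 38,759 tonnes at $2.73/tonne → $105,812.07
9 May – 31 December 2008: 19,375 tonnes at $3.21/tonne → $62,193.75

$168,005.82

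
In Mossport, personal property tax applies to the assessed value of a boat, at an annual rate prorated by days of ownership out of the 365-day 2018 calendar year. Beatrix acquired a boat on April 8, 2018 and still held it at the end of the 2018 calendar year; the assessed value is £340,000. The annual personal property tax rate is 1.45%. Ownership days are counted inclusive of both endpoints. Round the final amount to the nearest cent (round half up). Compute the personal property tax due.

£3,619.84

Days held (April 8 – December 31, 2018): 268 out of 365
Tax = £340,000 × 1.45% × 268/365 = £3,619.8356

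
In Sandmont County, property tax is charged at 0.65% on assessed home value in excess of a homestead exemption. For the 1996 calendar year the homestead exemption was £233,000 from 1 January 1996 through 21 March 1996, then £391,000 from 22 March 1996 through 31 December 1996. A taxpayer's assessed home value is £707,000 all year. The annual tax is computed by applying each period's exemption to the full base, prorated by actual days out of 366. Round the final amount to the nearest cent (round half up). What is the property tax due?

£2,281.29

1 January – 21 March 1996: 81 days, exemption £233,000 → (£707,000 − £233,000) × 0.65% × 81/366 = £681.8607
22 March – 31 December 1996: 285 days, exemption £391,000 → (£707,000 − £391,000) × 0.65% × 285/366 = £1,599.4262
Total = £2,281.2869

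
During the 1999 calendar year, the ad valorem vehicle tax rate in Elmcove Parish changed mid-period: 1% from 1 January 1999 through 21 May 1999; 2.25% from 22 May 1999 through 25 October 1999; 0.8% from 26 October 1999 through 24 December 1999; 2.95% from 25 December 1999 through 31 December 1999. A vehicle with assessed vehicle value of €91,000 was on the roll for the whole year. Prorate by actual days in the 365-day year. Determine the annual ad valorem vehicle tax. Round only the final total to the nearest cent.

1 January – 21 May 1999: 141 days at 1% → €91,000 × 1% × 141/365 = €351.5342
22 May – 25 October 1999: 157 days at 2.25% → €91,000 × 2.25% × 157/365 = €880.7055
26 October – 24 December 1999: 60 days at 0.8% → €91,000 × 0.8% × 60/365 = €119.6712
25 December – 31 December 1999: 7 days at 2.95% → €91,000 × 2.95% × 7/365 = €51.4836
Total = €1,403.3945

€1,403.39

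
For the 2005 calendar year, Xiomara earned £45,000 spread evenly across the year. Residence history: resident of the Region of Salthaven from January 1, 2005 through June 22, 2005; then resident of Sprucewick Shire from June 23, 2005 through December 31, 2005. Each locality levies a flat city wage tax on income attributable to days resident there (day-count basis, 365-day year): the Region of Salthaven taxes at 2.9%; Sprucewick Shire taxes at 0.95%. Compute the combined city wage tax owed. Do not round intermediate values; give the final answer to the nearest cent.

The Region of Salthaven, January 1 – June 22, 2005: 173 days → £45,000 × 2.9% × 173/365 = £618.5342
Sprucewick Shire, June 23 – December 31, 2005: 192 days → £45,000 × 0.95% × 192/365 = £224.8767
Total = £843.4110

£843.41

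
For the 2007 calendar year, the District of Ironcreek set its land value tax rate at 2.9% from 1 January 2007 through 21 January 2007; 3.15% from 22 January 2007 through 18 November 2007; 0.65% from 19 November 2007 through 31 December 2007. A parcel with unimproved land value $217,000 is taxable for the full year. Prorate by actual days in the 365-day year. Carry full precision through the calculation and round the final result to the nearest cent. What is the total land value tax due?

$6,165.18

1 January – 21 January 2007: 21 days at 2.9% → $217,000 × 2.9% × 21/365 = $362.0630
22 January – 18 November 2007: 301 days at 3.15% → $217,000 × 3.15% × 301/365 = $5,636.9466
19 November – 31 December 2007: 43 days at 0.65% → $217,000 × 0.65% × 43/365 = $166.1685
Total = $6,165.1781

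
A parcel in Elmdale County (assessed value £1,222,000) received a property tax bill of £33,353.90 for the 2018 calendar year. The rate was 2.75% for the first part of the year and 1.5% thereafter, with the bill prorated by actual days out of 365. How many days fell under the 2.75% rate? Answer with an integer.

359 days

Let d = days at the first rate; then 365 − d days at the second rate.
£1,222,000 × [2.75%·d + 1.5%·(365−d)] / 365 = £33,353.90
Solving gives d = 359, so the new rate took effect on 26 December 2018.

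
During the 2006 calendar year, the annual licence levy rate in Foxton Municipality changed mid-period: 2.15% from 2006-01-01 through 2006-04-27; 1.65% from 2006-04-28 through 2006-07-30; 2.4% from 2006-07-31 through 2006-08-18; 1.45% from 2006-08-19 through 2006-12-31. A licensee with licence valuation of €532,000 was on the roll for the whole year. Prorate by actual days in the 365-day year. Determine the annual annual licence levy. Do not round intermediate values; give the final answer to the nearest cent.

2006-01-01 to 2006-04-27: 117 days at 2.15% → €532,000 × 2.15% × 117/365 = €3,666.4274
2006-04-28 to 2006-07-30: 94 days at 1.65% → €532,000 × 1.65% × 94/365 = €2,260.6356
2006-07-31 to 2006-08-18: 19 days at 2.4% → €532,000 × 2.4% × 19/365 = €664.6356
2006-08-19 to 2006-12-31: 135 days at 1.45% → €532,000 × 1.45% × 135/365 = €2,853.1233
Total = €9,444.8219

€9,444.82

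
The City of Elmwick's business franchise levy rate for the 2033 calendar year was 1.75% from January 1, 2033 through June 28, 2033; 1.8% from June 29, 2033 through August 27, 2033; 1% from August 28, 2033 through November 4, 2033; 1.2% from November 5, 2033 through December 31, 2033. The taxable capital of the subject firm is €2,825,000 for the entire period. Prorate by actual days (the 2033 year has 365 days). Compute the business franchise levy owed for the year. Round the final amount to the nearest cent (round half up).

€43,237.98

January 1 – June 28, 2033: 179 days at 1.75% → €2,825,000 × 1.75% × 179/365 = €24,244.6918
June 29 – August 27, 2033: 60 days at 1.8% → €2,825,000 × 1.8% × 60/365 = €8,358.9041
August 28 – November 4, 2033: 69 days at 1% → €2,825,000 × 1% × 69/365 = €5,340.4110
November 5 – December 31, 2033: 57 days at 1.2% → €2,825,000 × 1.2% × 57/365 = €5,293.9726
Total = €43,237.9795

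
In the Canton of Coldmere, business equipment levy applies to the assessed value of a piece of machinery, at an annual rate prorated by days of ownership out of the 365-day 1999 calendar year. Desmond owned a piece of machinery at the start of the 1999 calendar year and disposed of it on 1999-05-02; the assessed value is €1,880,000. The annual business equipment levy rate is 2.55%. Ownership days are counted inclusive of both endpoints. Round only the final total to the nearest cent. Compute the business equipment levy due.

Days held (1999-01-01 to 1999-05-02): 122 out of 365
Tax = €1,880,000 × 2.55% × 122/365 = €16,023.7808

€16,023.78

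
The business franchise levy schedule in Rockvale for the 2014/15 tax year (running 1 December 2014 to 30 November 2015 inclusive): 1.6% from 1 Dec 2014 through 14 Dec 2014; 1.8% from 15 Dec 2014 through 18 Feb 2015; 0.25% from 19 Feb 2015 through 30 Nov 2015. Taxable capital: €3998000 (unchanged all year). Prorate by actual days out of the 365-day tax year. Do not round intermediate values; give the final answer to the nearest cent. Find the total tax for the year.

1 Dec – 14 Dec 2014: 14 days at 1.6% → €3998000 × 1.6% × 14/365 = €2453.5671
15 Dec 2014 – 18 Feb 2015: 66 days at 1.8% → €3998000 × 1.8% × 66/365 = €13012.6685
19 Feb – 30 Nov 2015: 285 days at 0.25% → €3998000 × 0.25% × 285/365 = €7804.3151
Total = €23270.5507

€23270.55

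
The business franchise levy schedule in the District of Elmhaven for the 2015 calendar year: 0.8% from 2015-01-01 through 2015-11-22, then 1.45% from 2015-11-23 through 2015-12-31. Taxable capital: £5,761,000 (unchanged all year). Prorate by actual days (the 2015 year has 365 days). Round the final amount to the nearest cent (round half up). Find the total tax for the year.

2015-01-01 to 2015-11-22: 326 days at 0.8% → £5,761,000 × 0.8% × 326/365 = £41,163.5288
2015-11-23 to 2015-12-31: 39 days at 1.45% → £5,761,000 × 1.45% × 39/365 = £8,925.6041
Total = £50,089.1329

£50,089.13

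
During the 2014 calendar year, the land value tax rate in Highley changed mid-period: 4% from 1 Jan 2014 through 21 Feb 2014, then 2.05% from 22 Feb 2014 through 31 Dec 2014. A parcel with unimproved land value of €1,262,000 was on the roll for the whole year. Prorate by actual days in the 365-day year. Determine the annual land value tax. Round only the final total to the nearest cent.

1 Jan – 21 Feb 2014: 52 days at 4% → €1,262,000 × 4% × 52/365 = €7,191.6712
22 Feb – 31 Dec 2014: 313 days at 2.05% → €1,262,000 × 2.05% × 313/365 = €22,185.2685
Total = €29,376.9397

€29,376.94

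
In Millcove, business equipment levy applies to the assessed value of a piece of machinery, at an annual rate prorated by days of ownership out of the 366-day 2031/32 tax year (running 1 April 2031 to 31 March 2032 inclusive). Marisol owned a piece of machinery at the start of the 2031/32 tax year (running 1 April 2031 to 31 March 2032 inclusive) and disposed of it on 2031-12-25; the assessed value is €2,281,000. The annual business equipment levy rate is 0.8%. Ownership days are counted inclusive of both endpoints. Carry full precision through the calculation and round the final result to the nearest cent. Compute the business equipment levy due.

€13,411.78

Days held (2031-04-01 to 2031-12-25): 269 out of 366
Tax = €2,281,000 × 0.8% × 269/366 = €13,411.7814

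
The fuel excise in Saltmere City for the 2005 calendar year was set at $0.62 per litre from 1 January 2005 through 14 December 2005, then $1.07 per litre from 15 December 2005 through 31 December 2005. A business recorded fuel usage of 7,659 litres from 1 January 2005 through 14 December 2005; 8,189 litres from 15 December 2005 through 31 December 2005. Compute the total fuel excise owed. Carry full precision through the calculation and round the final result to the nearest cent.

$13510.81

1 January – 14 December 2005: 7,659 litres at $0.62/litre → $4748.58
15 December – 31 December 2005: 8,189 litres at $1.07/litre → $8762.23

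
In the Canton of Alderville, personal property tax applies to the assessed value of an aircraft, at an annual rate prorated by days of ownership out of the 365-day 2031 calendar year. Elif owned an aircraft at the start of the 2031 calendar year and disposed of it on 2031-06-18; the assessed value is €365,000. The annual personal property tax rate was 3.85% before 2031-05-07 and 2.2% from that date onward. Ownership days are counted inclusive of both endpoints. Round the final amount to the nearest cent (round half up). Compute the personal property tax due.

2031-01-01 to 2031-05-06: 126 days at 3.85% → €365,000 × 3.85% × 126/365 = €4,851.0000
2031-05-07 to 2031-06-18: 43 days at 2.2% → €365,000 × 2.2% × 43/365 = €946.0000
Total = €5,797.0000

€5,797.00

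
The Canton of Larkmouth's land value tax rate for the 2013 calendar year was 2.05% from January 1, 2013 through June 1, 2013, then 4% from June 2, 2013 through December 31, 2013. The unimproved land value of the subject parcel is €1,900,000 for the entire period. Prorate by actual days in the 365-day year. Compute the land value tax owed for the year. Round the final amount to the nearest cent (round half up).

€60,570.96

January 1 – June 1, 2013: 152 days at 2.05% → €1,900,000 × 2.05% × 152/365 = €16,220.2740
June 2 – December 31, 2013: 213 days at 4% → €1,900,000 × 4% × 213/365 = €44,350.6849
Total = €60,570.9589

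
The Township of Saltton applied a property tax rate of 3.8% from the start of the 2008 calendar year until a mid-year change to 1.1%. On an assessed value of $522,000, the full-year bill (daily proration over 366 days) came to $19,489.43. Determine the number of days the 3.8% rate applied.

Let d = days at the first rate; then 366 − d days at the second rate.
$522,000 × [3.8%·d + 1.1%·(366−d)] / 366 = $19,489.43
Solving gives d = 357, so the new rate took effect on 23 Dec 2008.

357 days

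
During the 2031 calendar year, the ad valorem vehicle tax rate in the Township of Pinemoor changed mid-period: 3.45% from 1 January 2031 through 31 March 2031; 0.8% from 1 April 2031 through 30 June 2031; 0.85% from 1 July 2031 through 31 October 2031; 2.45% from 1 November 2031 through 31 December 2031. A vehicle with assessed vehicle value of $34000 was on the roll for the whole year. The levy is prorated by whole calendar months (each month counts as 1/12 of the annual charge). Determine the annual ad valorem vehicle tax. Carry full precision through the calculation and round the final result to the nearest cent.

1 January – 31 March 2031: 3 months at 3.45% → $34000 × 3.45% × 3/12 = $293.2500
1 April – 30 June 2031: 3 months at 0.8% → $34000 × 0.8% × 3/12 = $68.0000
1 July – 31 October 2031: 4 months at 0.85% → $34000 × 0.85% × 4/12 = $96.3333
1 November – 31 December 2031: 2 months at 2.45% → $34000 × 2.45% × 2/12 = $138.8333
Total = $596.4167

$596.42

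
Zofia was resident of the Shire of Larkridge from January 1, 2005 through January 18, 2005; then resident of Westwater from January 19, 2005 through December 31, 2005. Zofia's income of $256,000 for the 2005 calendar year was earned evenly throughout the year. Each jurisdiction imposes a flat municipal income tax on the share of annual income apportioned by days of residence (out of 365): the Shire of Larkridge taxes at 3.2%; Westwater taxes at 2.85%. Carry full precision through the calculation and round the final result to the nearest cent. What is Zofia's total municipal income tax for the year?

$7,340.19

The Shire of Larkridge, January 1 – January 18, 2005: 18 days → $256,000 × 3.2% × 18/365 = $403.9890
Westwater, January 19 – December 31, 2005: 347 days → $256,000 × 2.85% × 347/365 = $6,936.1973
Total = $7,340.1863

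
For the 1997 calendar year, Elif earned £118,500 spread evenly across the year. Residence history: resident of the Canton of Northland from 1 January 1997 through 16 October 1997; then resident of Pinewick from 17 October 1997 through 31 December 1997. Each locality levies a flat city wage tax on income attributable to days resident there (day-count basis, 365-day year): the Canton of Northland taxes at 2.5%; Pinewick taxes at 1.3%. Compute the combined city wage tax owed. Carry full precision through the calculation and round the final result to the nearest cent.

The Canton of Northland, 1 January – 16 October 1997: 289 days → £118,500 × 2.5% × 289/365 = £2,345.6507
Pinewick, 17 October – 31 December 1997: 76 days → £118,500 × 1.3% × 76/365 = £320.7616
Total = £2,666.4123

£2,666.41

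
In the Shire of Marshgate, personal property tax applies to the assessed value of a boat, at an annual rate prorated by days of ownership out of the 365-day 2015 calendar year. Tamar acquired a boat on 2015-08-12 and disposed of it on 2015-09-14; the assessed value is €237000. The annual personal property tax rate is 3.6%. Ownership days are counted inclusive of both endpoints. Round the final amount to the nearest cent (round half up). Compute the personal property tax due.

€794.76

Days held (2015-08-12 to 2015-09-14): 34 out of 365
Tax = €237000 × 3.6% × 34/365 = €794.7616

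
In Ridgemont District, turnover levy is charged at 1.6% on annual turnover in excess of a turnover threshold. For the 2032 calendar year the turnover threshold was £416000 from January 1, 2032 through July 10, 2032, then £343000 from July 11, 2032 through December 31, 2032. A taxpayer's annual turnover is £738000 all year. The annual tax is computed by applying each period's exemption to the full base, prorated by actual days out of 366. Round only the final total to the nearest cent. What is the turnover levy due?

January 1 – July 10, 2032: 192 days, exemption £416000 → (£738000 − £416000) × 1.6% × 192/366 = £2702.6885
July 11 – December 31, 2032: 174 days, exemption £343000 → (£738000 − £343000) × 1.6% × 174/366 = £3004.5902
Total = £5707.2787

£5707.28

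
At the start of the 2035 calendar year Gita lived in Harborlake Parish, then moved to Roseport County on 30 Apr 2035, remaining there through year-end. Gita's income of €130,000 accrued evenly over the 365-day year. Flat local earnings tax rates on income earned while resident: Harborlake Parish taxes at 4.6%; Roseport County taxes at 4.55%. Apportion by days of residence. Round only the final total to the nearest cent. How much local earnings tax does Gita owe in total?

€5,936.19

Harborlake Parish, 1 Jan – 29 Apr 2035: 119 days → €130,000 × 4.6% × 119/365 = €1,949.6438
Roseport County, 30 Apr – 31 Dec 2035: 246 days → €130,000 × 4.55% × 246/365 = €3,986.5479
Total = €5,936.1918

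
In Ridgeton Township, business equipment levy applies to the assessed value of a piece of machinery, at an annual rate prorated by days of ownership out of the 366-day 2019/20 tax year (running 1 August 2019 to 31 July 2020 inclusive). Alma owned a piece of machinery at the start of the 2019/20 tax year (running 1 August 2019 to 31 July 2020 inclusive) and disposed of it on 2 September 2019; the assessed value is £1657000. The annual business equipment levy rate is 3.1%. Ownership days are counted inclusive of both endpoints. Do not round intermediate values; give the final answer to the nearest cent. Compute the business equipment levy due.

£4631.45

Days held (1 August – 2 September 2019): 33 out of 366
Tax = £1657000 × 3.1% × 33/366 = £4631.4508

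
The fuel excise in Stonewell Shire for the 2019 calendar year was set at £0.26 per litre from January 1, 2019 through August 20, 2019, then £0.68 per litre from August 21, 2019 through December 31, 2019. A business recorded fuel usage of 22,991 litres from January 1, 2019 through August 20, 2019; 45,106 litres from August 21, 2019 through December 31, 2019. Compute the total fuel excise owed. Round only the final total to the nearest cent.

£36,649.74

January 1 – August 20, 2019: 22,991 litres at £0.26/litre → £5,977.66
August 21 – December 31, 2019: 45,106 litres at £0.68/litre → £30,672.08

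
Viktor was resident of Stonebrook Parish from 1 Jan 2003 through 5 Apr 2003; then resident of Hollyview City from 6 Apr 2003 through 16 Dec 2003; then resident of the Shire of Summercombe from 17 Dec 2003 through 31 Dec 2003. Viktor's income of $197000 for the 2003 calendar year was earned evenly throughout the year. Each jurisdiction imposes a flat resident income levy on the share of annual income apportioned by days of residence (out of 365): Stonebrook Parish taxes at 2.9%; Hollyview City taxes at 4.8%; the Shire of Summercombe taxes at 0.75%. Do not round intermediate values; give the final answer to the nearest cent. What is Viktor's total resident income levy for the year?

$8153.91

Stonebrook Parish, 1 Jan – 5 Apr 2003: 95 days → $197000 × 2.9% × 95/365 = $1486.9452
Hollyview City, 6 Apr – 16 Dec 2003: 255 days → $197000 × 4.8% × 255/365 = $6606.2466
The Shire of Summercombe, 17 Dec – 31 Dec 2003: 15 days → $197000 × 0.75% × 15/365 = $60.7192
Total = $8153.9110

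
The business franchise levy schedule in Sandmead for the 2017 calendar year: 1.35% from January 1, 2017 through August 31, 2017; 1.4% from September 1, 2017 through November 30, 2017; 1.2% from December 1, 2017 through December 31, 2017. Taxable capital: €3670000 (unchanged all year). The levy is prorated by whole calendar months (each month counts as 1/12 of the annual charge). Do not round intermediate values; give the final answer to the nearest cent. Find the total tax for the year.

€49545.00

January 1 – August 31, 2017: 8 months at 1.35% → €3670000 × 1.35% × 8/12 = €33030.0000
September 1 – November 30, 2017: 3 months at 1.4% → €3670000 × 1.4% × 3/12 = €12845.0000
December 1 – December 31, 2017: 1 month at 1.2% → €3670000 × 1.2% × 1/12 = €3670.0000
Total = €49545.0000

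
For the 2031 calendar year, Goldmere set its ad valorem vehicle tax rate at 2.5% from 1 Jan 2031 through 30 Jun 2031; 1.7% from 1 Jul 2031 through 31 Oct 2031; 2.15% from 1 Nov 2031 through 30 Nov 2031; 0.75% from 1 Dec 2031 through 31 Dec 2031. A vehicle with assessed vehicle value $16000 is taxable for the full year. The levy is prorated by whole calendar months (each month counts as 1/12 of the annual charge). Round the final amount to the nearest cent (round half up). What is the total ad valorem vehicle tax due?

$329.33

1 Jan – 30 Jun 2031: 6 months at 2.5% → $16000 × 2.5% × 6/12 = $200.0000
1 Jul – 31 Oct 2031: 4 months at 1.7% → $16000 × 1.7% × 4/12 = $90.6667
1 Nov – 30 Nov 2031: 1 month at 2.15% → $16000 × 2.15% × 1/12 = $28.6667
1 Dec – 31 Dec 2031: 1 month at 0.75% → $16000 × 0.75% × 1/12 = $10.0000
Total = $329.3333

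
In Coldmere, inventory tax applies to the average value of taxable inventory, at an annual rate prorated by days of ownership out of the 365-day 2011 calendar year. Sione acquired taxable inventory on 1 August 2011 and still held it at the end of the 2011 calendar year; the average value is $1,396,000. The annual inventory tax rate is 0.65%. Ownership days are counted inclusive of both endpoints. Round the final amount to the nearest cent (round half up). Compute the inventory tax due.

Days held (1 August – 31 December 2011): 153 out of 365
Tax = $1,396,000 × 0.65% × 153/365 = $3,803.6219

$3,803.62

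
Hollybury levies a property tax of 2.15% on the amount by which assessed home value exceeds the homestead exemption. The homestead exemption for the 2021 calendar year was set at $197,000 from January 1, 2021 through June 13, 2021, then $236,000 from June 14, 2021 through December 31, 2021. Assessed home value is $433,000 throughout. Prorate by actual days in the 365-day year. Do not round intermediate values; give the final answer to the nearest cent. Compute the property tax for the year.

$4,612.25

January 1 – June 13, 2021: 164 days, exemption $197,000 → ($433,000 − $197,000) × 2.15% × 164/365 = $2,279.8247
June 14 – December 31, 2021: 201 days, exemption $236,000 → ($433,000 − $236,000) × 2.15% × 201/365 = $2,332.4260
Total = $4,612.2507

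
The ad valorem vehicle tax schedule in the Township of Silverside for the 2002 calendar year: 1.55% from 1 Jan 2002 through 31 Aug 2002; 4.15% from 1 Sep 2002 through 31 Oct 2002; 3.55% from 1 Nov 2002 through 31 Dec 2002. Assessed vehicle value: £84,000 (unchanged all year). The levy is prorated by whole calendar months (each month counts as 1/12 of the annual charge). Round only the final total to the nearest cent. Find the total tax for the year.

£1,946.00

1 Jan – 31 Aug 2002: 8 months at 1.55% → £84,000 × 1.55% × 8/12 = £868.0000
1 Sep – 31 Oct 2002: 2 months at 4.15% → £84,000 × 4.15% × 2/12 = £581.0000
1 Nov – 31 Dec 2002: 2 months at 3.55% → £84,000 × 3.55% × 2/12 = £497.0000
Total = £1,946.0000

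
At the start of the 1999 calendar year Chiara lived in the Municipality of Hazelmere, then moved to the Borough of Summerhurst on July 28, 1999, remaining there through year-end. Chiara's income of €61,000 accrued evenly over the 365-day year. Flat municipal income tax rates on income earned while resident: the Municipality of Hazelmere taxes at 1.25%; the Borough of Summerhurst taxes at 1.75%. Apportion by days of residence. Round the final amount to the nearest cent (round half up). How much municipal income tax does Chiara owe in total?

€893.69

The Municipality of Hazelmere, January 1 – July 27, 1999: 208 days → €61,000 × 1.25% × 208/365 = €434.5205
The Borough of Summerhurst, July 28 – December 31, 1999: 157 days → €61,000 × 1.75% × 157/365 = €459.1712
Total = €893.6918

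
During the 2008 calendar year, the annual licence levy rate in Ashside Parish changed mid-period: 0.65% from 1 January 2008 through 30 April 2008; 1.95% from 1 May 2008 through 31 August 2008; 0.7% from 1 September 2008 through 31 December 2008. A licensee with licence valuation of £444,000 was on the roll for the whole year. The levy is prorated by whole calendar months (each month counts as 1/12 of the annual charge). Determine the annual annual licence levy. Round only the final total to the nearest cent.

£4,884.00

1 January – 30 April 2008: 4 months at 0.65% → £444,000 × 0.65% × 4/12 = £962.0000
1 May – 31 August 2008: 4 months at 1.95% → £444,000 × 1.95% × 4/12 = £2,886.0000
1 September – 31 December 2008: 4 months at 0.7% → £444,000 × 0.7% × 4/12 = £1,036.0000
Total = £4,884.0000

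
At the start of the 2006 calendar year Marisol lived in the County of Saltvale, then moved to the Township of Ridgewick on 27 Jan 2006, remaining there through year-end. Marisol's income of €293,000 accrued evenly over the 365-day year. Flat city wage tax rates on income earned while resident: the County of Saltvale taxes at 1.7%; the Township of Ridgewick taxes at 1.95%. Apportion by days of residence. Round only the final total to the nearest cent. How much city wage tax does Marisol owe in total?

The County of Saltvale, 1 Jan – 26 Jan 2006: 26 days → €293,000 × 1.7% × 26/365 = €354.8110
The Township of Ridgewick, 27 Jan – 31 Dec 2006: 339 days → €293,000 × 1.95% × 339/365 = €5,306.5110
Total = €5,661.3219

€5,661.32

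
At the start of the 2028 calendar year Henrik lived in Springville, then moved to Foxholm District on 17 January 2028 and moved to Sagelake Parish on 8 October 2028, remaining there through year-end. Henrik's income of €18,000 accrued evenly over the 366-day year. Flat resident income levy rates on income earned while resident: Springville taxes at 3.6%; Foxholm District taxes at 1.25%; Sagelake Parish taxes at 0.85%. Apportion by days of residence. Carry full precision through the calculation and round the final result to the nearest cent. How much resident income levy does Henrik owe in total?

Springville, 1 January – 16 January 2028: 16 days → €18,000 × 3.6% × 16/366 = €28.3279
Foxholm District, 17 January – 7 October 2028: 265 days → €18,000 × 1.25% × 265/366 = €162.9098
Sagelake Parish, 8 October – 31 December 2028: 85 days → €18,000 × 0.85% × 85/366 = €35.5328
Total = €226.7705

€226.77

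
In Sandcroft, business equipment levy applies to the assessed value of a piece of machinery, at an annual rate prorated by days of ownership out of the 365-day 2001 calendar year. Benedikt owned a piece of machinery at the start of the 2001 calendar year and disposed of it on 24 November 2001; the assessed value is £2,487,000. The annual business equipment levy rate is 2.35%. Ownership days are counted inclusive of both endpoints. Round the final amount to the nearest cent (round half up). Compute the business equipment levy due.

£52,519.99

Days held (1 January – 24 November 2001): 328 out of 365
Tax = £2,487,000 × 2.35% × 328/365 = £52,519.9890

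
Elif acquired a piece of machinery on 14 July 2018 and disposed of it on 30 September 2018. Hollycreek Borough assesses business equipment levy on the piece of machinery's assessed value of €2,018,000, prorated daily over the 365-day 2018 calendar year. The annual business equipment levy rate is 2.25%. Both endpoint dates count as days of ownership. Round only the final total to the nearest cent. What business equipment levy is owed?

€9,827.38

Days held (14 July – 30 September 2018): 79 out of 365
Tax = €2,018,000 × 2.25% × 79/365 = €9,827.3836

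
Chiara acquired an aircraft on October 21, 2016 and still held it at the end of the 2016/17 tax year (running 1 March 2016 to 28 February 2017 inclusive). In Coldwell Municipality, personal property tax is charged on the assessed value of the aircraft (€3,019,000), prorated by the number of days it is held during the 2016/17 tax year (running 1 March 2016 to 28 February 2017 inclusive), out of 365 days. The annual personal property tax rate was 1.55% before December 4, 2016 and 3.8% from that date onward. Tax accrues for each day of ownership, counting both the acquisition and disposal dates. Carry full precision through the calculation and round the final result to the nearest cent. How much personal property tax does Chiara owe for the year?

October 21 – December 3, 2016: 44 days at 1.55% → €3,019,000 × 1.55% × 44/365 = €5,640.9808
December 4, 2016 – February 28, 2017: 87 days at 3.8% → €3,019,000 × 3.8% × 87/365 = €27,344.6959
Total = €32,985.6767

€32,985.68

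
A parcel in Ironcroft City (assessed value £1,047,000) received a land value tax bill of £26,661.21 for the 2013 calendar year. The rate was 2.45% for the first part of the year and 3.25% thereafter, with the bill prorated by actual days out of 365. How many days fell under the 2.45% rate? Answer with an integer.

321 days

Let d = days at the first rate; then 365 − d days at the second rate.
£1,047,000 × [2.45%·d + 3.25%·(365−d)] / 365 = £26,661.21
Solving gives d = 321, so the new rate took effect on November 18, 2013.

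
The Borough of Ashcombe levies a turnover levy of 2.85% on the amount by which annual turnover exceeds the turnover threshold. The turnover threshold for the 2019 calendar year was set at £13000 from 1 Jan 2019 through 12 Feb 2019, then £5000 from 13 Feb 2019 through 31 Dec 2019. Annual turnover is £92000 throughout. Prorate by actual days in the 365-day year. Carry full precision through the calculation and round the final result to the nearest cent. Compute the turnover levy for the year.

1 Jan – 12 Feb 2019: 43 days, exemption £13000 → (£92000 − £13000) × 2.85% × 43/365 = £265.2452
13 Feb – 31 Dec 2019: 322 days, exemption £5000 → (£92000 − £5000) × 2.85% × 322/365 = £2187.3945
Total = £2452.6397

£2452.64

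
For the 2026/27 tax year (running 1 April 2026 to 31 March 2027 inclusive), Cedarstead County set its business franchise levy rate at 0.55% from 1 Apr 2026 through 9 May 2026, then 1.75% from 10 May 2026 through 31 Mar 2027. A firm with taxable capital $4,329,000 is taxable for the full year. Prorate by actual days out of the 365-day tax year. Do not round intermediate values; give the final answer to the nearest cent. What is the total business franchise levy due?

$70,206.89

1 Apr – 9 May 2026: 39 days at 0.55% → $4,329,000 × 0.55% × 39/365 = $2,544.0288
10 May 2026 – 31 Mar 2027: 326 days at 1.75% → $4,329,000 × 1.75% × 326/365 = $67,662.8630
Total = $70,206.8918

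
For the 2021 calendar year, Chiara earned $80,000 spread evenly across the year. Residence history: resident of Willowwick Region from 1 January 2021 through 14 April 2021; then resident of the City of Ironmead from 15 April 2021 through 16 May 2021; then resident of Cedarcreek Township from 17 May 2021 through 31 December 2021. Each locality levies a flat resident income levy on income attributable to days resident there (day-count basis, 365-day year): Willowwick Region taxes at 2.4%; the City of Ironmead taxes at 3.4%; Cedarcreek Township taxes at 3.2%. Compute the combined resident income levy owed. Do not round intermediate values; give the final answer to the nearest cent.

$2,391.67

Willowwick Region, 1 January – 14 April 2021: 104 days → $80,000 × 2.4% × 104/365 = $547.0685
The City of Ironmead, 15 April – 16 May 2021: 32 days → $80,000 × 3.4% × 32/365 = $238.4658
Cedarcreek Township, 17 May – 31 December 2021: 229 days → $80,000 × 3.2% × 229/365 = $1,606.1370
Total = $2,391.6712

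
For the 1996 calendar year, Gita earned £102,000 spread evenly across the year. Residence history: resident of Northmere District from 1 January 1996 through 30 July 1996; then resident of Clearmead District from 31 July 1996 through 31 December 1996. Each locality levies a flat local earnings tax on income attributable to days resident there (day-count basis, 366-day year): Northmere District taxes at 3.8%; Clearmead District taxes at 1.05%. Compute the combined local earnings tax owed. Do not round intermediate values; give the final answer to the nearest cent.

Northmere District, 1 January – 30 July 1996: 212 days → £102,000 × 3.8% × 212/366 = £2,245.1148
Clearmead District, 31 July – 31 December 1996: 154 days → £102,000 × 1.05% × 154/366 = £450.6393
Total = £2,695.7541

£2,695.75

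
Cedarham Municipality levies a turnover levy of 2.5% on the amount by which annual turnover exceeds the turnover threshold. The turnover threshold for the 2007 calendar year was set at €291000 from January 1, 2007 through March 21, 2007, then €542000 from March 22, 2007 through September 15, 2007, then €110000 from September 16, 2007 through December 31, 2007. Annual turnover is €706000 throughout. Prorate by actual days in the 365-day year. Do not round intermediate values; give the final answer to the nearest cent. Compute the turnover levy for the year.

€8641.37

January 1 – March 21, 2007: 80 days, exemption €291000 → (€706000 − €291000) × 2.5% × 80/365 = €2273.9726
March 22 – September 15, 2007: 178 days, exemption €542000 → (€706000 − €542000) × 2.5% × 178/365 = €1999.4521
September 16 – December 31, 2007: 107 days, exemption €110000 → (€706000 − €110000) × 2.5% × 107/365 = €4367.9452
Total = €8641.3699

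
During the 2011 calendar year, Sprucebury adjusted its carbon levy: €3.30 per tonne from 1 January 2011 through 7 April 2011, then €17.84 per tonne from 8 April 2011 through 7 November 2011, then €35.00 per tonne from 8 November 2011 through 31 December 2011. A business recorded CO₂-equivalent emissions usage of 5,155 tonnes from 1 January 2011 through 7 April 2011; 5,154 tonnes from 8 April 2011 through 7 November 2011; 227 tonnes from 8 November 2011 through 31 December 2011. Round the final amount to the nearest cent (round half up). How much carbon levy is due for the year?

€116,903.86

1 January – 7 April 2011: 5,155 tonnes at €3.30/tonne → €17,011.50
8 April – 7 November 2011: 5,154 tonnes at €17.84/tonne → €91,947.36
8 November – 31 December 2011: 227 tonnes at €35.00/tonne → €7,945.00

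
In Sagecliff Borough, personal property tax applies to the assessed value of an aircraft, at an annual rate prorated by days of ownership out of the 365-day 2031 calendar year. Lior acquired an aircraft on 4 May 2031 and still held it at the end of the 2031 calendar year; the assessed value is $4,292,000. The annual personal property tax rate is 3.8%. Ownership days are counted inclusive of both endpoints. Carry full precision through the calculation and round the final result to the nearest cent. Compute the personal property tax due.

$108,134.88

Days held (4 May – 31 December 2031): 242 out of 365
Tax = $4,292,000 × 3.8% × 242/365 = $108,134.8822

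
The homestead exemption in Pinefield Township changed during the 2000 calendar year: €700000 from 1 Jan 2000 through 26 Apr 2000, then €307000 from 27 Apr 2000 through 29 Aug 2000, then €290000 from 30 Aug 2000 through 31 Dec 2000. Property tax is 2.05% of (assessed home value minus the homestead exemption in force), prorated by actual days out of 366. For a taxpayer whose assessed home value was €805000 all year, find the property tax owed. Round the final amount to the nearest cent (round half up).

€7751.63

1 Jan – 26 Apr 2000: 117 days, exemption €700000 → (€805000 − €700000) × 2.05% × 117/366 = €688.0943
27 Apr – 29 Aug 2000: 125 days, exemption €307000 → (€805000 − €307000) × 2.05% × 125/366 = €3486.6803
30 Aug – 31 Dec 2000: 124 days, exemption €290000 → (€805000 − €290000) × 2.05% × 124/366 = €3576.8579
Total = €7751.6325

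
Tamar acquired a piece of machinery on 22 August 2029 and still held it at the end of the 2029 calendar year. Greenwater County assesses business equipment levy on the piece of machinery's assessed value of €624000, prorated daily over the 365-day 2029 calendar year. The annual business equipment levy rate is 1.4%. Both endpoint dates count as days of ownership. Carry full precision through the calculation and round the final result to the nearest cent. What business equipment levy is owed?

Days held (22 August – 31 December 2029): 132 out of 365
Tax = €624000 × 1.4% × 132/365 = €3159.3205

€3159.32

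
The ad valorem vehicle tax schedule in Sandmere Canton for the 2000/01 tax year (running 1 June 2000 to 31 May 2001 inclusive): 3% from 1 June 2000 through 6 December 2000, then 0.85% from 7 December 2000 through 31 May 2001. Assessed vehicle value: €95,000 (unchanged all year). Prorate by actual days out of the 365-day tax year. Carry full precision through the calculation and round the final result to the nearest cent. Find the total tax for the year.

€1,865.12

1 June – 6 December 2000: 189 days at 3% → €95,000 × 3% × 189/365 = €1,475.7534
7 December 2000 – 31 May 2001: 176 days at 0.85% → €95,000 × 0.85% × 176/365 = €389.3699
Total = €1,865.1233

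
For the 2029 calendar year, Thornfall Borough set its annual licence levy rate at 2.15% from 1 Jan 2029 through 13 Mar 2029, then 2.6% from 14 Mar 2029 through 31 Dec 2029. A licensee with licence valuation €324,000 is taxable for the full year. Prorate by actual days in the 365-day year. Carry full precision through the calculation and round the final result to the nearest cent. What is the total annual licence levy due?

1 Jan – 13 Mar 2029: 72 days at 2.15% → €324,000 × 2.15% × 72/365 = €1,374.1151
14 Mar – 31 Dec 2029: 293 days at 2.6% → €324,000 × 2.6% × 293/365 = €6,762.2795
Total = €8,136.3945

€8,136.39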